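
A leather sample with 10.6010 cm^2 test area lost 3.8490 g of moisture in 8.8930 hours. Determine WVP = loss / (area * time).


Formula: WVP = loss / (area * time)
Substituting: WVP = 3.8490 / (10.6010 * 8.8930)
Result: 0.0408275 g/(cm^2*hr)


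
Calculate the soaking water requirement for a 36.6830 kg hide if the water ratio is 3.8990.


Formula: Water = hide_weight * ratio
Substituting: Water = 36.6830 * 3.8990
Result: 143.0270 kg


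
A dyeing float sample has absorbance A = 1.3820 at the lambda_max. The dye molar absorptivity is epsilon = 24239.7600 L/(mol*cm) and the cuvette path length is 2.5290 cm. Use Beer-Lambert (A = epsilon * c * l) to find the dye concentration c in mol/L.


Formula: c = A / (epsilon * l)
Substituting: c = 1.3820 / (24239.7600 * 2.5290)
Result: 2.2544e-05 mol/L


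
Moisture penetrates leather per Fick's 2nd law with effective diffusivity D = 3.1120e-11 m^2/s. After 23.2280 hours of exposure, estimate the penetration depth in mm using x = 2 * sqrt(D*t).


t = 23.2280 hr * 3600 = 83620.8000 s
D * t = 3.1120e-11 * 83620.8000 = 2.6023e-06
x = 2 * sqrt(D*t) = 2 * sqrt(2.6023e-06) = 0.00322632 m = 3.2263 mm


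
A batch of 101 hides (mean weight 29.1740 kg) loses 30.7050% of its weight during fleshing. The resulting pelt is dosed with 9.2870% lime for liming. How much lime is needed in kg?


Total_raw = N * avg_wt = 101 * 29.1740 = 2946.5740 kg
Substrate = Total_raw * (1 - loss/100) = 2946.5740 * (1 - 30.7050/100) = 2041.8285 kg
Lime = Substrate * pct / 100 = 2041.8285 * 9.2870 / 100 = 189.6246 kg


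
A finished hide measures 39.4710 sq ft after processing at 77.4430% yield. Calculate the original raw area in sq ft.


Formula: raw = finished * 100 / yield
Substituting: raw = 39.4710 * 100 / 77.4430
Result: 50.9678 sq ft


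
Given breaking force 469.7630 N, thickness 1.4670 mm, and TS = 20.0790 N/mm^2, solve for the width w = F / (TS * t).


Formula: w = F / (TS * t)
Substituting: w = 469.7630 / (20.0790 * 1.4670)
Result: 15.9480 mm


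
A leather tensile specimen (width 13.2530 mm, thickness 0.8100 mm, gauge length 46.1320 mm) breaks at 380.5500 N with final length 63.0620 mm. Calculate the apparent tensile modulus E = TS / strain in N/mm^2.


TS = F / (w * t) = 380.5500 / (13.2530 * 0.8100) = 35.4497 N/mm^2
strain = (Lf - L0) / L0 = (63.0620 - 46.1320) / 46.1320 = 0.3670
E = TS / strain = 35.4497 / 0.3670 = 96.5957 N/mm^2


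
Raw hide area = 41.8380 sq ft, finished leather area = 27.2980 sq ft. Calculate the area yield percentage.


Formula: Yield = finished / raw * 100
Substituting: Yield = 27.2980 / 41.8380 * 100
Result: 65.2469 %


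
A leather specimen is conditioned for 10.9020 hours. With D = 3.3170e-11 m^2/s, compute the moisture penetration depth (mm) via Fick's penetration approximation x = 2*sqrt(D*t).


t = 10.9020 hr * 3600 = 39247.2000 s
D * t = 3.3170e-11 * 39247.2000 = 1.3018e-06
x = 2 * sqrt(D*t) = 2 * sqrt(1.3018e-06) = 0.00228195 m = 2.2820 mm


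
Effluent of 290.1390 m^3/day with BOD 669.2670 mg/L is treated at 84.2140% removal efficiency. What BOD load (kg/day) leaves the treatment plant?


Load_in = volume * conc / 1000 = 290.1390 * 669.2670 / 1000 = 194.1805 kg/day
Removed = Load_in * eff / 100 = 194.1805 * 84.2140 / 100 = 163.5271 kg/day
Load_out = Load_in - Removed = 194.1805 - 163.5271 = 30.6533 kg/day


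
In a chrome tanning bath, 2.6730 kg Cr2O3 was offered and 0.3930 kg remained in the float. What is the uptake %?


Formula: Uptake = (offered - residual) / offered * 100
Substituting: Uptake = (2.6730 - 0.3930) / 2.6730 * 100
Result: 85.2974 %


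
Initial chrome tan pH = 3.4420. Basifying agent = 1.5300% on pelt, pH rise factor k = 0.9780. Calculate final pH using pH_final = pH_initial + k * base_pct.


Formula: pH_final = pH_initial + k * base_pct
Substituting: pH_final = 3.4420 + 0.9780 * 1.5300
Result: 4.9383


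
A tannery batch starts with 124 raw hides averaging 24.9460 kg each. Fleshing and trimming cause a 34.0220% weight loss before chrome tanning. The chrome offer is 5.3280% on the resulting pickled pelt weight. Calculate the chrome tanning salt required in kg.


Total_raw = N * avg_wt = 124 * 24.9460 = 3093.3040 kg
Substrate = Total_raw * (1 - loss/100) = 3093.3040 * (1 - 34.0220/100) = 2040.9001 kg
Chrome = Substrate * pct / 100 = 2040.9001 * 5.3280 / 100 = 108.7392 kg


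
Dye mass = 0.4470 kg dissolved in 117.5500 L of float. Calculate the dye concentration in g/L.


Formula: Conc = dye_mass(kg) / volume(L) * 1000
Substituting: Conc = 0.4470 / 117.5500 * 1000
Result: 3.8026 g/L


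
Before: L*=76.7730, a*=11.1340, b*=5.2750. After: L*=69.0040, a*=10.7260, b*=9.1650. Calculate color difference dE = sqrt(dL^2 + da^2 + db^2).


dL = -7.7690, da = -0.4080, db = 3.8900
dE = sqrt((-7.7690)^2 + (-0.4080)^2 + 3.8900^2) = 8.6980


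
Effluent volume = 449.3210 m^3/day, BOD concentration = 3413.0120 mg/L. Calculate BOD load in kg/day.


Formula: BOD_load = volume * conc / 1000
Substituting: BOD_load = 449.3210 * 3413.0120 / 1000
Result: 1533.5380 kg/day


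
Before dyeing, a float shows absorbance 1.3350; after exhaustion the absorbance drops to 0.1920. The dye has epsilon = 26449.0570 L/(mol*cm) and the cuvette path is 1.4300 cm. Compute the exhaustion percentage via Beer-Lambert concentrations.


c_initial = A_i / (epsilon * l) = 1.3350 / (26449.0570 * 1.4300) = 3.5297e-05 mol/L
c_final = A_f / (epsilon * l) = 0.1920 / (26449.0570 * 1.4300) = 5.0764e-06 mol/L
Exhaustion = (c_initial - c_final) / c_initial * 100 = (3.5297e-05 - 5.0764e-06) / 3.5297e-05 * 100 = 85.6180 %


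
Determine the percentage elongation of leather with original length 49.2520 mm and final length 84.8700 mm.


Formula: Elongation = (Lf - L0) / L0 * 100
Substituting: Elongation = (84.8700 - 49.2520) / 49.2520 * 100
Result: 72.3179 %


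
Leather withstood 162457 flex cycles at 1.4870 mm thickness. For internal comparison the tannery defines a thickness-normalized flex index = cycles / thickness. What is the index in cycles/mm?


Formula: Index = cycles / thickness
Substituting: Index = 162457 / 1.4870
Result: 109251.5131 cycles/mm


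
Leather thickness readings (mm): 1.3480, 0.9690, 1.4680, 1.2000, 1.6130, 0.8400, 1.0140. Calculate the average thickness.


Formula: Average = sum / n
Substituting: Average = 8.4520 / 7
Result: 1.2074 mm


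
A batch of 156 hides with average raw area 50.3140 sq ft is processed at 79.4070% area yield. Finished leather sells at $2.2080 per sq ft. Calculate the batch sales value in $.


Raw_total = N * avg_area = 156 * 50.3140 = 7848.9840 sq ft
Finished = Raw_total * yield / 100 = 7848.9840 * 79.4070 / 100 = 6232.6427 sq ft
Value = Finished * price = 6232.6427 * 2.2080 = 13761.6751 $


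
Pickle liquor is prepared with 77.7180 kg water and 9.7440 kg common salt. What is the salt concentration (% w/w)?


Formula: Conc = salt / (water + salt) * 100
Substituting: Conc = 9.7440 / (77.7180 + 9.7440) * 100
Result: 11.1408 %


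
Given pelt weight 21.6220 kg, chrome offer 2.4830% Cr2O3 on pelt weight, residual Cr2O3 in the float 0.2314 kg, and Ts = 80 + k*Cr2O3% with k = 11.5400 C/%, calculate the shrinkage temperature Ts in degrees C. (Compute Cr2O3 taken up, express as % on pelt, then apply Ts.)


Offered = pelt * offer_pct / 100 = 21.6220 * 2.4830 / 100 = 0.5369 kg
Uptake = offered - residual = 0.5369 - 0.2314 = 0.3055 kg
Cr2O3% on pelt = uptake / pelt * 100 = 0.3055 / 21.6220 * 100 = 1.4128 %
Ts = 80 + k * Cr2O3% = 80 + 11.5400 * 1.4128 = 96.3036 C


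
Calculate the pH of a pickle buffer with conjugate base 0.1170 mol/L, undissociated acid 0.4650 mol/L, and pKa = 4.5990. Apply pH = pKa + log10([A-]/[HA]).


ratio = [A-] / [HA] = 0.1170 / 0.4650 = 0.2516
log10(ratio) = -0.5993
pH = pKa + log10(ratio) = 4.5990 - 0.5993 = 3.9997


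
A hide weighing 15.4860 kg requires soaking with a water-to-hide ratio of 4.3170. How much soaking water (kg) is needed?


Formula: Water = hide_weight * ratio
Substituting: Water = 15.4860 * 4.3170
Result: 66.8531 kg


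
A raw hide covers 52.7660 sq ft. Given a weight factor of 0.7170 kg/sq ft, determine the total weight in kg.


Formula: Weight = area * weight_per_sqft
Substituting: Weight = 52.7660 * 0.7170
Result: 37.8332 kg


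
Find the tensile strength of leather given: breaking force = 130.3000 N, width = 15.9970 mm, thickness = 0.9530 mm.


Formula: TS = force / (width * thickness)
Substituting: TS = 130.3000 / (15.9970 * 0.9530)
Result: 8.5470 N/mm^2


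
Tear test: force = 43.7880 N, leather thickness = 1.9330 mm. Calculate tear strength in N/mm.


Formula: Tear strength = force / thickness
Substituting: Tear strength = 43.7880 / 1.9330
Result: 22.6529 N/mm


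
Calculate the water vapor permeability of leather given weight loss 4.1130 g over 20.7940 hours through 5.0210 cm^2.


Formula: WVP = loss / (area * time)
Substituting: WVP = 4.1130 / (5.0210 * 20.7940)
Result: 0.039394 g/(cm^2*hr)


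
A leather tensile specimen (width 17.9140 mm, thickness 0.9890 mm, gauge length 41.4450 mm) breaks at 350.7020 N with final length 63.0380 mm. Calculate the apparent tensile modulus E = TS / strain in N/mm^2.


TS = F / (w * t) = 350.7020 / (17.9140 * 0.9890) = 19.7947 N/mm^2
strain = (Lf - L0) / L0 = (63.0380 - 41.4450) / 41.4450 = 0.5210
E = TS / strain = 19.7947 / 0.5210 = 37.9934 N/mm^2


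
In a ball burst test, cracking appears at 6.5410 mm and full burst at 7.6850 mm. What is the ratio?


Formula: Ratio = crack / burst
Substituting: Ratio = 6.5410 / 7.6850
Result: 0.8511


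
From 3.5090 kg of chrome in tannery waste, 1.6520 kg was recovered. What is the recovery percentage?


Formula: Recovery = recovered / input * 100
Substituting: Recovery = 1.6520 / 3.5090 * 100
Result: 47.0789 %


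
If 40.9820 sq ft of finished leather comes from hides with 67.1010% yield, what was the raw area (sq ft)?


Formula: raw = finished * 100 / yield
Substituting: raw = 40.9820 * 100 / 67.1010
Result: 61.0751 sq ft


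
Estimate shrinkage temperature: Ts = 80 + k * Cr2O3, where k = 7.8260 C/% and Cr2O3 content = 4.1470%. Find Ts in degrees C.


Formula: Ts = 80 + k * Cr2O3
Substituting: Ts = 80 + 7.8260 * 4.1470
Result: 112.4544 C


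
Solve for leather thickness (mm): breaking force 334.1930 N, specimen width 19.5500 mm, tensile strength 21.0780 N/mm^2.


Formula: t = F / (TS * w)
Substituting: t = 334.1930 / (21.0780 * 19.5500)
Result: 0.8110 mm


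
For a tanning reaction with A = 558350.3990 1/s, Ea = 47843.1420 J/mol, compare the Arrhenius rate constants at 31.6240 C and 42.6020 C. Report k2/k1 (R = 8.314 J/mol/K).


T1 = 31.6240 + 273.15 = 304.7740 K; T2 = 42.6020 + 273.15 = 315.7520 K
k1 = A * exp(-Ea/(R*T1)) = 558350.3990 * exp(-47843.1420/(8.314*304.7740)) = 0.00352261 1/s
k2 = A * exp(-Ea/(R*T2)) = 558350.3990 * exp(-47843.1420/(8.314*315.7520)) = 0.00679145 1/s
k2/k1 = 0.00679145 / 0.00352261 = 1.9280


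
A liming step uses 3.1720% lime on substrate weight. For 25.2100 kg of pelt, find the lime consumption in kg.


Formula: Lime = substrate * pct / 100
Substituting: Lime = 25.2100 * 3.1720 / 100
Result: 0.7997 kg


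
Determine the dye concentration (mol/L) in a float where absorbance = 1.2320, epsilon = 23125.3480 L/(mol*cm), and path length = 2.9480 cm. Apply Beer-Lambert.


Formula: c = A / (epsilon * l)
Substituting: c = 1.2320 / (23125.3480 * 2.9480)
Result: 1.8072e-05 mol/L


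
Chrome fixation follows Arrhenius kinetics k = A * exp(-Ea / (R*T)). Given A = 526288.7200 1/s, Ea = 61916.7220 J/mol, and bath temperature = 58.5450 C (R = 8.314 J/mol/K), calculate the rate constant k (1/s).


T_K = T_C + 273.15 = 58.5450 + 273.15 = 331.6950 K
exponent = -Ea / (R * T_K) = -61916.7220 / (8.314 * 331.6950) = -22.4522
k = A * exp(exponent) = 526288.7200 * exp(-22.4522) = 9.3402e-05 1/s


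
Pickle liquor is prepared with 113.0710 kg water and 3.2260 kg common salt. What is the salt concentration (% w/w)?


Formula: Conc = salt / (water + salt) * 100
Substituting: Conc = 3.2260 / (113.0710 + 3.2260) * 100
Result: 2.7739 %


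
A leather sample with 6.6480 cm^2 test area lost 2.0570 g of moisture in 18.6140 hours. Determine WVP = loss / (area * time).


Formula: WVP = loss / (area * time)
Substituting: WVP = 2.0570 / (6.6480 * 18.6140)
Result: 0.0166228 g/(cm^2*hr)


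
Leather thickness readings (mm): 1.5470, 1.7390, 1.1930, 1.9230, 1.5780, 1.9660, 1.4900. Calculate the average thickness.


Formula: Average = sum / n
Substituting: Average = 11.4360 / 7
Result: 1.6337 mm


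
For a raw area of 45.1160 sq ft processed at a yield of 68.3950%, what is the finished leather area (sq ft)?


Formula: finished = raw * yield / 100
Substituting: finished = 45.1160 * 68.3950 / 100
Result: 30.8571 sq ft


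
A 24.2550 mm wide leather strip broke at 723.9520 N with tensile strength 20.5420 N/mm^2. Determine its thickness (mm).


Formula: t = F / (TS * w)
Substituting: t = 723.9520 / (20.5420 * 24.2550)
Result: 1.4530 mm


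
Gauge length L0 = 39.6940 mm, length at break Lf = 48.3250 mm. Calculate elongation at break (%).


Formula: Elongation = (Lf - L0) / L0 * 100
Substituting: Elongation = (48.3250 - 39.6940) / 39.6940 * 100
Result: 21.7438 %


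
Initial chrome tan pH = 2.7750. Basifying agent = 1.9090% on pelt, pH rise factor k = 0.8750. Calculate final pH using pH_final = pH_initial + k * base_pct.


Formula: pH_final = pH_initial + k * base_pct
Substituting: pH_final = 2.7750 + 0.8750 * 1.9090
Result: 4.4454


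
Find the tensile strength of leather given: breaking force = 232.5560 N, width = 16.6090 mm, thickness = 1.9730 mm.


Formula: TS = force / (width * thickness)
Substituting: TS = 232.5560 / (16.6090 * 1.9730)
Result: 7.0967 N/mm^2


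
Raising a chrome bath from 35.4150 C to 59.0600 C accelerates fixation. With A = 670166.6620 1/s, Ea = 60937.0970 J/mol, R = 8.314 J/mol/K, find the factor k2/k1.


T1 = 35.4150 + 273.15 = 308.5650 K; T2 = 59.0600 + 273.15 = 332.2100 K
k1 = A * exp(-Ea/(R*T1)) = 670166.6620 * exp(-60937.0970/(8.314*308.5650)) = 3.2376e-05 1/s
k2 = A * exp(-Ea/(R*T2)) = 670166.6620 * exp(-60937.0970/(8.314*332.2100)) = 1.7558e-04 1/s
k2/k1 = 1.7558e-04 / 3.2376e-05 = 5.4230


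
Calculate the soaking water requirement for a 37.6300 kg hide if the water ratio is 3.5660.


Formula: Water = hide_weight * ratio
Substituting: Water = 37.6300 * 3.5660
Result: 134.1886 kg


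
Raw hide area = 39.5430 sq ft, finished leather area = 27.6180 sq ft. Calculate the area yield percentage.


Formula: Yield = finished / raw * 100
Substituting: Yield = 27.6180 / 39.5430 * 100
Result: 69.8430 %


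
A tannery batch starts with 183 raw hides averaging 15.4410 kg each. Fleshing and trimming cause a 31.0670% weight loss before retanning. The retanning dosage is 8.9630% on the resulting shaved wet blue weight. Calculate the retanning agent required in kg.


Total_raw = N * avg_wt = 183 * 15.4410 = 2825.7030 kg
Substrate = Total_raw * (1 - loss/100) = 2825.7030 * (1 - 31.0670/100) = 1947.8418 kg
Retan = Substrate * pct / 100 = 1947.8418 * 8.9630 / 100 = 174.5851 kg


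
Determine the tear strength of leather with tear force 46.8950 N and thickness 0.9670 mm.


Formula: Tear strength = force / thickness
Substituting: Tear strength = 46.8950 / 0.9670
Result: 48.4953 N/mm


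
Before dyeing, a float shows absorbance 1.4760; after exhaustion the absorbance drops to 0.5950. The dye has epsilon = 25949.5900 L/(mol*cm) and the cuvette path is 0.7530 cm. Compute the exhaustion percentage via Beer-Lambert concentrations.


c_initial = A_i / (epsilon * l) = 1.4760 / (25949.5900 * 0.7530) = 7.5537e-05 mol/L
c_final = A_f / (epsilon * l) = 0.5950 / (25949.5900 * 0.7530) = 3.0450e-05 mol/L
Exhaustion = (c_initial - c_final) / c_initial * 100 = (7.5537e-05 - 3.0450e-05) / 7.5537e-05 * 100 = 59.6883 %


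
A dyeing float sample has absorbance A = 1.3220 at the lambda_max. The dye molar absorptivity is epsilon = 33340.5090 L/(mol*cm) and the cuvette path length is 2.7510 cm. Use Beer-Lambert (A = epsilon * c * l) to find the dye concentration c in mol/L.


Formula: c = A / (epsilon * l)
Substituting: c = 1.3220 / (33340.5090 * 2.7510)
Result: 1.4413e-05 mol/L


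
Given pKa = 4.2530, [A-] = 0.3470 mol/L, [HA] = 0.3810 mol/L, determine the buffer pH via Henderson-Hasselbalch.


ratio = [A-] / [HA] = 0.3470 / 0.3810 = 0.9108
log10(ratio) = -0.0405955
pH = pKa + log10(ratio) = 4.2530 - 0.0405955 = 4.2124


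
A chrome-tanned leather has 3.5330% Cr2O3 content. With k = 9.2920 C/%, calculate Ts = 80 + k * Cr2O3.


Formula: Ts = 80 + k * Cr2O3
Substituting: Ts = 80 + 9.2920 * 3.5330
Result: 112.8286 C


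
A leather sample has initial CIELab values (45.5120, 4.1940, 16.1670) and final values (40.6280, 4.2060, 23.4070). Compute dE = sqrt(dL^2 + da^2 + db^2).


dL = -4.8840, da = 0.012, db = 7.2400
dE = sqrt((-4.8840)^2 + 0.012^2 + 7.2400^2) = 8.7333


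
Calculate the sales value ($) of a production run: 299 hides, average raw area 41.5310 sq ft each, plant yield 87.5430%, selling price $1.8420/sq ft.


Raw_total = N * avg_area = 299 * 41.5310 = 12417.7690 sq ft
Finished = Raw_total * yield / 100 = 12417.7690 * 87.5430 / 100 = 10870.8875 sq ft
Value = Finished * price = 10870.8875 * 1.8420 = 20024.1748 $


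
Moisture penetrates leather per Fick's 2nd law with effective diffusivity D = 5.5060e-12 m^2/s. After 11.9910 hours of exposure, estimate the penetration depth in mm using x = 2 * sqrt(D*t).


t = 11.9910 hr * 3600 = 43167.6000 s
D * t = 5.5060e-12 * 43167.6000 = 2.3768e-07
x = 2 * sqrt(D*t) = 2 * sqrt(2.3768e-07) = 9.7505e-04 m = 0.9751 mm


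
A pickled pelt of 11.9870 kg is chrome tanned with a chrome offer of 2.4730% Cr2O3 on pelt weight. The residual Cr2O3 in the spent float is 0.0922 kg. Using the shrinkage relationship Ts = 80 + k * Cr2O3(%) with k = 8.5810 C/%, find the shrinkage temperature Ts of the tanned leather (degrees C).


Offered = pelt * offer_pct / 100 = 11.9870 * 2.4730 / 100 = 0.2964 kg
Uptake = offered - residual = 0.2964 - 0.0922 = 0.2042 kg
Cr2O3% on pelt = uptake / pelt * 100 = 0.2042 / 11.9870 * 100 = 1.7038 %
Ts = 80 + k * Cr2O3% = 80 + 8.5810 * 1.7038 = 94.6206 C


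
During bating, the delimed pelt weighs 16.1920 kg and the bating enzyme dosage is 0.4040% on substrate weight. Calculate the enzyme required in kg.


Formula: Enzyme = substrate * pct / 100
Substituting: Enzyme = 16.1920 * 0.4040 / 100
Result: 0.0654157 kg


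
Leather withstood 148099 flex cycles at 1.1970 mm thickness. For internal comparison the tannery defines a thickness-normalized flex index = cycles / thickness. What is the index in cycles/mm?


Formula: Index = cycles / thickness
Substituting: Index = 148099 / 1.1970
Result: 123725.1462 cycles/mm


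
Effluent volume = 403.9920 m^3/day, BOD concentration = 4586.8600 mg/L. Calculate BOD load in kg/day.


Formula: BOD_load = volume * conc / 1000
Substituting: BOD_load = 403.9920 * 4586.8600 / 1000
Result: 1853.0547 kg/day


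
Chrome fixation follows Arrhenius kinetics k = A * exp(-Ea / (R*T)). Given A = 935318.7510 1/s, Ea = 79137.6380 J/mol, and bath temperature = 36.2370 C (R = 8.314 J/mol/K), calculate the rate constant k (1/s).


T_K = T_C + 273.15 = 36.2370 + 273.15 = 309.3870 K
exponent = -Ea / (R * T_K) = -79137.6380 / (8.314 * 309.3870) = -30.7660
k = A * exp(exponent) = 935318.7510 * exp(-30.7660) = 4.0687e-08 1/s


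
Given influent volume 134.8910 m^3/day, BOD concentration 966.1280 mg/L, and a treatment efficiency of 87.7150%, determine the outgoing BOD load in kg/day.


Load_in = volume * conc / 1000 = 134.8910 * 966.1280 / 1000 = 130.3220 kg/day
Removed = Load_in * eff / 100 = 130.3220 * 87.7150 / 100 = 114.3119 kg/day
Load_out = Load_in - Removed = 130.3220 - 114.3119 = 16.0101 kg/day


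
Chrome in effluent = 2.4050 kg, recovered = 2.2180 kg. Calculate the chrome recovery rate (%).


Formula: Recovery = recovered / input * 100
Substituting: Recovery = 2.2180 / 2.4050 * 100
Result: 92.2245 %


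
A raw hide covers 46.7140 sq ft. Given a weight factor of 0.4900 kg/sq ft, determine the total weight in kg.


Formula: Weight = area * weight_per_sqft
Substituting: Weight = 46.7140 * 0.4900
Result: 22.8899 kg


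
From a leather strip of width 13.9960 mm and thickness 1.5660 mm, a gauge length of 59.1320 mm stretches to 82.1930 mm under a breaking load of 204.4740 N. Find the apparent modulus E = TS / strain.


TS = F / (w * t) = 204.4740 / (13.9960 * 1.5660) = 9.3292 N/mm^2
strain = (Lf - L0) / L0 = (82.1930 - 59.1320) / 59.1320 = 0.3900
E = TS / strain = 9.3292 / 0.3900 = 23.9214 N/mm^2


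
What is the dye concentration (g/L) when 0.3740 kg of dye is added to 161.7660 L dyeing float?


Formula: Conc = dye_mass(kg) / volume(L) * 1000
Substituting: Conc = 0.3740 / 161.7660 * 1000
Result: 2.3120 g/L


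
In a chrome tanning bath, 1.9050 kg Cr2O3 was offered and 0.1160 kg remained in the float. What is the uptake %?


Formula: Uptake = (offered - residual) / offered * 100
Substituting: Uptake = (1.9050 - 0.1160) / 1.9050 * 100
Result: 93.9108 %


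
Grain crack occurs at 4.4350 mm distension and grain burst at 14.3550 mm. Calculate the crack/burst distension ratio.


Formula: Ratio = crack / burst
Substituting: Ratio = 4.4350 / 14.3550
Result: 0.3090


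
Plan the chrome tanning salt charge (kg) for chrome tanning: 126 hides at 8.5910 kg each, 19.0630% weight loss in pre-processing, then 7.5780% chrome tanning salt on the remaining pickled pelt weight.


Total_raw = N * avg_wt = 126 * 8.5910 = 1082.4660 kg
Substrate = Total_raw * (1 - loss/100) = 1082.4660 * (1 - 19.0630/100) = 876.1155 kg
Chrome = Substrate * pct / 100 = 876.1155 * 7.5780 / 100 = 66.3920 kg


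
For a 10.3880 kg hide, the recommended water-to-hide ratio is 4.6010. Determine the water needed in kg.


Formula: Water = hide_weight * ratio
Substituting: Water = 10.3880 * 4.6010
Result: 47.7952 kg


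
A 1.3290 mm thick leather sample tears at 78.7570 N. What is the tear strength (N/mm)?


Formula: Tear strength = force / thickness
Substituting: Tear strength = 78.7570 / 1.3290
Result: 59.2603 N/mm


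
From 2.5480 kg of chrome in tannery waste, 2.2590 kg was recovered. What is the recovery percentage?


Formula: Recovery = recovered / input * 100
Substituting: Recovery = 2.2590 / 2.5480 * 100
Result: 88.6578 %


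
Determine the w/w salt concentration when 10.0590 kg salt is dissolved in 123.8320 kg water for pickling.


Formula: Conc = salt / (water + salt) * 100
Substituting: Conc = 10.0590 / (123.8320 + 10.0590) * 100
Result: 7.5128 %


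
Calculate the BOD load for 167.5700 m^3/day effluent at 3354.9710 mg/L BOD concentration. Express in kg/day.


Formula: BOD_load = volume * conc / 1000
Substituting: BOD_load = 167.5700 * 3354.9710 / 1000
Result: 562.1925 kg/day


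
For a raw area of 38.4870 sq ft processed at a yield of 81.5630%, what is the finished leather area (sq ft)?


Formula: finished = raw * yield / 100
Substituting: finished = 38.4870 * 81.5630 / 100
Result: 31.3912 sq ft


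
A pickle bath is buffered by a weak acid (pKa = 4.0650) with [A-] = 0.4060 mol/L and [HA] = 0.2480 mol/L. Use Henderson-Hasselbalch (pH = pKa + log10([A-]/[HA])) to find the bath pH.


ratio = [A-] / [HA] = 0.4060 / 0.2480 = 1.6371
log10(ratio) = 0.2141
pH = pKa + log10(ratio) = 4.0650 + 0.2141 = 4.2791


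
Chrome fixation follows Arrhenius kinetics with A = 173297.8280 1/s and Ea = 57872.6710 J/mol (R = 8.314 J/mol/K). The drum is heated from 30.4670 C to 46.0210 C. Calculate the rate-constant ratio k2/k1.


T1 = 30.4670 + 273.15 = 303.6170 K; T2 = 46.0210 + 273.15 = 319.1710 K
k1 = A * exp(-Ea/(R*T1)) = 173297.8280 * exp(-57872.6710/(8.314*303.6170)) = 1.9140e-05 1/s
k2 = A * exp(-Ea/(R*T2)) = 173297.8280 * exp(-57872.6710/(8.314*319.1710)) = 5.8502e-05 1/s
k2/k1 = 5.8502e-05 / 1.9140e-05 = 3.0565


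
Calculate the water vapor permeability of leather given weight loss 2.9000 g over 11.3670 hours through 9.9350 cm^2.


Formula: WVP = loss / (area * time)
Substituting: WVP = 2.9000 / (9.9350 * 11.3670)
Result: 0.0256794 g/(cm^2*hr)


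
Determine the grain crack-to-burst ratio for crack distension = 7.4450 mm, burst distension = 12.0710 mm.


Formula: Ratio = crack / burst
Substituting: Ratio = 7.4450 / 12.0710
Result: 0.6168


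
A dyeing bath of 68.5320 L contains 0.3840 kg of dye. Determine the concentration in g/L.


Formula: Conc = dye_mass(kg) / volume(L) * 1000
Substituting: Conc = 0.3840 / 68.5320 * 1000
Result: 5.6032 g/L


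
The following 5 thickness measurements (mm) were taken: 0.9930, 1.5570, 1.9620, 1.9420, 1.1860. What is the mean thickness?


Formula: Average = sum / n
Substituting: Average = 7.6400 / 5
Result: 1.5280 mm


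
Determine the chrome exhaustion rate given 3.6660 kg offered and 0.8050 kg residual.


Formula: Uptake = (offered - residual) / offered * 100
Substituting: Uptake = (3.6660 - 0.8050) / 3.6660 * 100
Result: 78.0415 %


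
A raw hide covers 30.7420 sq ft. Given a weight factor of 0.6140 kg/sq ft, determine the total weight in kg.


Formula: Weight = area * weight_per_sqft
Substituting: Weight = 30.7420 * 0.6140
Result: 18.8756 kg


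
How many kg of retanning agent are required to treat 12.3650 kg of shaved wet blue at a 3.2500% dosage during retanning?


Formula: Retan = substrate * pct / 100
Substituting: Retan = 12.3650 * 3.2500 / 100
Result: 0.4019 kg


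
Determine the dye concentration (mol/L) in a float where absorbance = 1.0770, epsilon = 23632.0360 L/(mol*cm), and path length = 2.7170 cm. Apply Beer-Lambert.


Formula: c = A / (epsilon * l)
Substituting: c = 1.0770 / (23632.0360 * 2.7170)
Result: 1.6774e-05 mol/L


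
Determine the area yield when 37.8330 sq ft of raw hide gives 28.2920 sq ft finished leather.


Formula: Yield = finished / raw * 100
Substituting: Yield = 28.2920 / 37.8330 * 100
Result: 74.7813 %


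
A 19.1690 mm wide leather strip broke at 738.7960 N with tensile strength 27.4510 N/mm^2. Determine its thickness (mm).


Formula: t = F / (TS * w)
Substituting: t = 738.7960 / (27.4510 * 19.1690)
Result: 1.4040 mm


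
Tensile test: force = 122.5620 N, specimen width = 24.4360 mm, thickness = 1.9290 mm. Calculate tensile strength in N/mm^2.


Formula: TS = force / (width * thickness)
Substituting: TS = 122.5620 / (24.4360 * 1.9290)
Result: 2.6001 N/mm^2


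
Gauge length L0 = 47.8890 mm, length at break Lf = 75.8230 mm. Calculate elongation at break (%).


Formula: Elongation = (Lf - L0) / L0 * 100
Substituting: Elongation = (75.8230 - 47.8890) / 47.8890 * 100
Result: 58.3307 %


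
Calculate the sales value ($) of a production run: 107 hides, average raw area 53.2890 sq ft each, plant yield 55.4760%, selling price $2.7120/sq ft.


Raw_total = N * avg_area = 107 * 53.2890 = 5701.9230 sq ft
Finished = Raw_total * yield / 100 = 5701.9230 * 55.4760 / 100 = 3163.1988 sq ft
Value = Finished * price = 3163.1988 * 2.7120 = 8578.5952 $


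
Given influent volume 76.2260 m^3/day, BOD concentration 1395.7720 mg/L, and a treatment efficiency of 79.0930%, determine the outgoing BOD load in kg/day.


Load_in = volume * conc / 1000 = 76.2260 * 1395.7720 / 1000 = 106.3941 kg/day
Removed = Load_in * eff / 100 = 106.3941 * 79.0930 / 100 = 84.1503 kg/day
Load_out = Load_in - Removed = 106.3941 - 84.1503 = 22.2438 kg/day


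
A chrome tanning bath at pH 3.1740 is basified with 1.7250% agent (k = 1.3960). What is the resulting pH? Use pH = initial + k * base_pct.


Formula: pH_final = pH_initial + k * base_pct
Substituting: pH_final = 3.1740 + 1.3960 * 1.7250
Result: 5.5821


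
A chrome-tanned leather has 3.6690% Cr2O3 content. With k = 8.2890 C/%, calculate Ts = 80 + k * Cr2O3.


Formula: Ts = 80 + k * Cr2O3
Substituting: Ts = 80 + 8.2890 * 3.6690
Result: 110.4123 C


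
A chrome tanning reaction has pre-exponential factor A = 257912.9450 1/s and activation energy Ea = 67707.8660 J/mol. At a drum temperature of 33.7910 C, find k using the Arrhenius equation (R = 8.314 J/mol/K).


T_K = T_C + 273.15 = 33.7910 + 273.15 = 306.9410 K
exponent = -Ea / (R * T_K) = -67707.8660 / (8.314 * 306.9410) = -26.5323
k = A * exp(exponent) = 257912.9450 * exp(-26.5323) = 7.7386e-07 1/s


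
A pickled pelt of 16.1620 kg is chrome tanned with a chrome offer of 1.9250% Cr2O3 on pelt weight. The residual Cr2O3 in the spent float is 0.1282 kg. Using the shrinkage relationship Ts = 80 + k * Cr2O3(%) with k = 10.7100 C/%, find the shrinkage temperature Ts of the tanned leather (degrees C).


Offered = pelt * offer_pct / 100 = 16.1620 * 1.9250 / 100 = 0.3111 kg
Uptake = offered - residual = 0.3111 - 0.1282 = 0.1829 kg
Cr2O3% on pelt = uptake / pelt * 100 = 0.1829 / 16.1620 * 100 = 1.1318 %
Ts = 80 + k * Cr2O3% = 80 + 10.7100 * 1.1318 = 92.1214 C


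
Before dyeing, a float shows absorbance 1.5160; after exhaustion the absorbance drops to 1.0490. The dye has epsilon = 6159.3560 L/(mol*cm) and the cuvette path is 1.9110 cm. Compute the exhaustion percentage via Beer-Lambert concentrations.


c_initial = A_i / (epsilon * l) = 1.5160 / (6159.3560 * 1.9110) = 1.2880e-04 mol/L
c_final = A_f / (epsilon * l) = 1.0490 / (6159.3560 * 1.9110) = 8.9121e-05 mol/L
Exhaustion = (c_initial - c_final) / c_initial * 100 = (1.2880e-04 - 8.9121e-05) / 1.2880e-04 * 100 = 30.8047 %


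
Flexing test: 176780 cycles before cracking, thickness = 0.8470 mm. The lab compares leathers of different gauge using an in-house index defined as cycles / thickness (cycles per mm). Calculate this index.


Formula: Index = cycles / thickness
Substituting: Index = 176780 / 0.8470
Result: 208713.1051 cycles/mm


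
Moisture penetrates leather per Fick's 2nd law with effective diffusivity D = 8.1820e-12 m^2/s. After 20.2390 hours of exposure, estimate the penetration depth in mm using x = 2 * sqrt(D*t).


t = 20.2390 hr * 3600 = 72860.4000 s
D * t = 8.1820e-12 * 72860.4000 = 5.9614e-07
x = 2 * sqrt(D*t) = 2 * sqrt(5.9614e-07) = 0.00154421 m = 1.5442 mm


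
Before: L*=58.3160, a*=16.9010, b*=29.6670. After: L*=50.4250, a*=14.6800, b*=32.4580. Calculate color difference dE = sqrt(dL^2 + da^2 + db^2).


dL = -7.8910, da = -2.2210, db = 2.7910
dE = sqrt((-7.8910)^2 + (-2.2210)^2 + 2.7910^2) = 8.6597


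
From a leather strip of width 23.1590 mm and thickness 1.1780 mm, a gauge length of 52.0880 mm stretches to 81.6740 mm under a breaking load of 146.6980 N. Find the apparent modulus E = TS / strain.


TS = F / (w * t) = 146.6980 / (23.1590 * 1.1780) = 5.3772 N/mm^2
strain = (Lf - L0) / L0 = (81.6740 - 52.0880) / 52.0880 = 0.5680
E = TS / strain = 5.3772 / 0.5680 = 9.4670 N/mm^2


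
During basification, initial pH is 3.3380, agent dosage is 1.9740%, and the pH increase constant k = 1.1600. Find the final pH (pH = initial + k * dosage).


Formula: pH_final = pH_initial + k * base_pct
Substituting: pH_final = 3.3380 + 1.1600 * 1.9740
Result: 5.6278


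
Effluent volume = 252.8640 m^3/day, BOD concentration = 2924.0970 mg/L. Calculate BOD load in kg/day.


Formula: BOD_load = volume * conc / 1000
Substituting: BOD_load = 252.8640 * 2924.0970 / 1000
Result: 739.3989 kg/day


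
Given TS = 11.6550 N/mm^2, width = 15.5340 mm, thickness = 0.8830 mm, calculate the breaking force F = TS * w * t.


Formula: F = TS * w * t
Substituting: F = 11.6550 * 15.5340 * 0.8830
Result: 159.8661 N


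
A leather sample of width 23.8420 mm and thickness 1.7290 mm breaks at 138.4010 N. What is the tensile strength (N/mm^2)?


Formula: TS = force / (width * thickness)
Substituting: TS = 138.4010 / (23.8420 * 1.7290)
Result: 3.3574 N/mm^2


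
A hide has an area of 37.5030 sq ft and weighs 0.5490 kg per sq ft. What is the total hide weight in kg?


Formula: Weight = area * weight_per_sqft
Substituting: Weight = 37.5030 * 0.5490
Result: 20.5891 kg


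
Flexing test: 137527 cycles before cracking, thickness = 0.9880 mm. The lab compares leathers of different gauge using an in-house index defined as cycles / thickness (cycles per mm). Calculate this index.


Formula: Index = cycles / thickness
Substituting: Index = 137527 / 0.9880
Result: 139197.3684 cycles/mm


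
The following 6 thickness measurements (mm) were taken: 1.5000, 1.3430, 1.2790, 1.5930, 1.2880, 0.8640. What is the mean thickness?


Formula: Average = sum / n
Substituting: Average = 7.8670 / 6
Result: 1.3112 mm


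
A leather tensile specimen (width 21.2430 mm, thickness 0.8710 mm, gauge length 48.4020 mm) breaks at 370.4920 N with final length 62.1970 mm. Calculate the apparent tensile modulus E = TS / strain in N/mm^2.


TS = F / (w * t) = 370.4920 / (21.2430 * 0.8710) = 20.0237 N/mm^2
strain = (Lf - L0) / L0 = (62.1970 - 48.4020) / 48.4020 = 0.2850
E = TS / strain = 20.0237 / 0.2850 = 70.2565 N/mm^2


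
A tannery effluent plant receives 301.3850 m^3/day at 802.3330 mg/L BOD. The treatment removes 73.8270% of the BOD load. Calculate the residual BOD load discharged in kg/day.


Load_in = volume * conc / 1000 = 301.3850 * 802.3330 / 1000 = 241.8111 kg/day
Removed = Load_in * eff / 100 = 241.8111 * 73.8270 / 100 = 178.5219 kg/day
Load_out = Load_in - Removed = 241.8111 - 178.5219 = 63.2892 kg/day


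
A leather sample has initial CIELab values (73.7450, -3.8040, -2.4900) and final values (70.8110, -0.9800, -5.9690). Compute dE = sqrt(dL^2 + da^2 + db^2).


dL = -2.9340, da = 2.8240, db = -3.4790
dE = sqrt((-2.9340)^2 + 2.8240^2 + (-3.4790)^2) = 5.3560


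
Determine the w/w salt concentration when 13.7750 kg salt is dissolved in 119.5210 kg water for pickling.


Formula: Conc = salt / (water + salt) * 100
Substituting: Conc = 13.7750 / (119.5210 + 13.7750) * 100
Result: 10.3341 %


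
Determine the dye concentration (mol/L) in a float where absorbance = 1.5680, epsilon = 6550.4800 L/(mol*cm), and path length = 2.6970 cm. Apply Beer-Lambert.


Formula: c = A / (epsilon * l)
Substituting: c = 1.5680 / (6550.4800 * 2.6970)
Result: 8.8755e-05 mol/L


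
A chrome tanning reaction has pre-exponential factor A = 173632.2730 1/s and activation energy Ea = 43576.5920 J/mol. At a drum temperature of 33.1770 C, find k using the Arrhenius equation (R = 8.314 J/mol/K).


T_K = T_C + 273.15 = 33.1770 + 273.15 = 306.3270 K
exponent = -Ea / (R * T_K) = -43576.5920 / (8.314 * 306.3270) = -17.1103
k = A * exp(exponent) = 173632.2730 * exp(-17.1103) = 0.00643748 1/s


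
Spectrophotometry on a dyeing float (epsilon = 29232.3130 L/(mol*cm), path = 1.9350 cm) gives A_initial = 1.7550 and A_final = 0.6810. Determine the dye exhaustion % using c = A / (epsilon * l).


c_initial = A_i / (epsilon * l) = 1.7550 / (29232.3130 * 1.9350) = 3.1027e-05 mol/L
c_final = A_f / (epsilon * l) = 0.6810 / (29232.3130 * 1.9350) = 1.2039e-05 mol/L
Exhaustion = (c_initial - c_final) / c_initial * 100 = (3.1027e-05 - 1.2039e-05) / 3.1027e-05 * 100 = 61.1966 %


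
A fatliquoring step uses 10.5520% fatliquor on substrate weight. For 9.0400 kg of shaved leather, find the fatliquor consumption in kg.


Formula: Fat = substrate * pct / 100
Substituting: Fat = 9.0400 * 10.5520 / 100
Result: 0.9539 kg


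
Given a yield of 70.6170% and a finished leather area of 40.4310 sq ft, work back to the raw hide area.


Formula: raw = finished * 100 / yield
Substituting: raw = 40.4310 * 100 / 70.6170
Result: 57.2539 sq ft


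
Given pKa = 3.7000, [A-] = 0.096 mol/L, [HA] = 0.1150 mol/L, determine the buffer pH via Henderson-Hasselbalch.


ratio = [A-] / [HA] = 0.096 / 0.1150 = 0.8348
log10(ratio) = -0.0784266
pH = pKa + log10(ratio) = 3.7000 - 0.0784266 = 3.6216


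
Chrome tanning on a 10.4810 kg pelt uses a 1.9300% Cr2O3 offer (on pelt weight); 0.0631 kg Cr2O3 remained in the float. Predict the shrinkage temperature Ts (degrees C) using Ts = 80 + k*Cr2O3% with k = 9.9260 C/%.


Offered = pelt * offer_pct / 100 = 10.4810 * 1.9300 / 100 = 0.2023 kg
Uptake = offered - residual = 0.2023 - 0.0631 = 0.1392 kg
Cr2O3% on pelt = uptake / pelt * 100 = 0.1392 / 10.4810 * 100 = 1.3280 %
Ts = 80 + k * Cr2O3% = 80 + 9.9260 * 1.3280 = 93.1813 C


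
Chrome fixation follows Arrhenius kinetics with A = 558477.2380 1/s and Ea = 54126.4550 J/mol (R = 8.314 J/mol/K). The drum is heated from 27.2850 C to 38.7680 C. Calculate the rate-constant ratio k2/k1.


T1 = 27.2850 + 273.15 = 300.4350 K; T2 = 38.7680 + 273.15 = 311.9180 K
k1 = A * exp(-Ea/(R*T1)) = 558477.2380 * exp(-54126.4550/(8.314*300.4350)) = 2.1680e-04 1/s
k2 = A * exp(-Ea/(R*T2)) = 558477.2380 * exp(-54126.4550/(8.314*311.9180)) = 4.8141e-04 1/s
k2/k1 = 4.8141e-04 / 2.1680e-04 = 2.2205


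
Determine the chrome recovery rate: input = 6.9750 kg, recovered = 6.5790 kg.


Formula: Recovery = recovered / input * 100
Substituting: Recovery = 6.5790 / 6.9750 * 100
Result: 94.3226 %


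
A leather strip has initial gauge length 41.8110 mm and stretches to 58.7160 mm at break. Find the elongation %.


Formula: Elongation = (Lf - L0) / L0 * 100
Substituting: Elongation = (58.7160 - 41.8110) / 41.8110 * 100
Result: 40.4319 %


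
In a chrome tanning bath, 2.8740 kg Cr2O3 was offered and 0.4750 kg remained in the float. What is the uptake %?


Formula: Uptake = (offered - residual) / offered * 100
Substituting: Uptake = (2.8740 - 0.4750) / 2.8740 * 100
Result: 83.4725 %


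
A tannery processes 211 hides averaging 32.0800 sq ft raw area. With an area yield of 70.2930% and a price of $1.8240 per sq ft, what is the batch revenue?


Raw_total = N * avg_area = 211 * 32.0800 = 6768.8800 sq ft
Finished = Raw_total * yield / 100 = 6768.8800 * 70.2930 / 100 = 4758.0488 sq ft
Value = Finished * price = 4758.0488 * 1.8240 = 8678.6810 $


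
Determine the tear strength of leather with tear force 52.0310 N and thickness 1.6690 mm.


Formula: Tear strength = force / thickness
Substituting: Tear strength = 52.0310 / 1.6690
Result: 31.1750 N/mm


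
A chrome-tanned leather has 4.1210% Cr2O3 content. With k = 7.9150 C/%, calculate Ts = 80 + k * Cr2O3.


Formula: Ts = 80 + k * Cr2O3
Substituting: Ts = 80 + 7.9150 * 4.1210
Result: 112.6177 C


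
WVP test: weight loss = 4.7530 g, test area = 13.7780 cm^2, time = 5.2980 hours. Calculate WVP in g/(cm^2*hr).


Formula: WVP = loss / (area * time)
Substituting: WVP = 4.7530 / (13.7780 * 5.2980)
Result: 0.0651133 g/(cm^2*hr)


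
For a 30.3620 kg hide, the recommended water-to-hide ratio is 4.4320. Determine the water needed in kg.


Formula: Water = hide_weight * ratio
Substituting: Water = 30.3620 * 4.4320
Result: 134.5644 kg


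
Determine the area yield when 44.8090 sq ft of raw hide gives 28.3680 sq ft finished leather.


Formula: Yield = finished / raw * 100
Substituting: Yield = 28.3680 / 44.8090 * 100
Result: 63.3087 %


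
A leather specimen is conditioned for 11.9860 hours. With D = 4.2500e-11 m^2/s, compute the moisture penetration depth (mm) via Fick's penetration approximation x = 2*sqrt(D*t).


t = 11.9860 hr * 3600 = 43149.6000 s
D * t = 4.2500e-11 * 43149.6000 = 1.8339e-06
x = 2 * sqrt(D*t) = 2 * sqrt(1.8339e-06) = 0.0027084 m = 2.7084 mm


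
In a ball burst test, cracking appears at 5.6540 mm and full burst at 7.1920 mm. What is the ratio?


Formula: Ratio = crack / burst
Substituting: Ratio = 5.6540 / 7.1920
Result: 0.7862


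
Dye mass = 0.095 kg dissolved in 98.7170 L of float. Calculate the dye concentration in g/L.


Formula: Conc = dye_mass(kg) / volume(L) * 1000
Substituting: Conc = 0.095 / 98.7170 * 1000
Result: 0.9623 g/L


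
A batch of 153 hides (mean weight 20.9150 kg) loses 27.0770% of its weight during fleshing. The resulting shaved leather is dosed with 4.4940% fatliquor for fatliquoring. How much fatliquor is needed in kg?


Total_raw = N * avg_wt = 153 * 20.9150 = 3199.9950 kg
Substrate = Total_raw * (1 - loss/100) = 3199.9950 * (1 - 27.0770/100) = 2333.5324 kg
Fat = Substrate * pct / 100 = 2333.5324 * 4.4940 / 100 = 104.8689 kg
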